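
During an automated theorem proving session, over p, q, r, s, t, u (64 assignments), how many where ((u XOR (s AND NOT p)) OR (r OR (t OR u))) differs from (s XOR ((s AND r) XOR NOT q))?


F1 = ((u XOR (s AND NOT p)) OR (r OR (t OR u)))
F2 = (s XOR ((s AND r) XOR NOT q))
Evaluate both on each of 64 rows (bits = p,q,r,s,t,u):
  row 0 [000000]: F1=0 F2=1 (differ) -> 1
  row 1 [000001]: F1=1 F2=1 -> 0
  row 2 [000010]: F1=1 F2=1 -> 0
  row 3 [000011]: F1=1 F2=1 -> 0
  row 4 [000100]: F1=1 F2=0 (differ) -> 1
  (every remaining row is evaluated the same way; all 64 results are listed next)
Full result column, 8 rows per line (p,q,r fixed per line; s,t,u runs 000..111 left to right):
  rows 0-7 [p,q,r=000]: 10001111  (ones: 5)
  rows 8-15 [p,q,r=001]: 00000000  (ones: 0)
  rows 16-23 [p,q,r=010]: 01110000  (ones: 3)
  rows 24-31 [p,q,r=011]: 11111111  (ones: 8)
  rows 32-39 [p,q,r=100]: 10000111  (ones: 4)
  rows 40-47 [p,q,r=101]: 00000000  (ones: 0)
  rows 48-55 [p,q,r=110]: 01111000  (ones: 4)
  rows 56-63 [p,q,r=111]: 11111111  (ones: 8)
Disagreements = 5+0+3+8+4+0+4+8 = 32

32


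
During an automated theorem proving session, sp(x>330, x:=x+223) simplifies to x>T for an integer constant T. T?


Formula: sp(P, x:=E) = exists old_x. (x = E[old_x/x]) AND P[old_x/x] (old_x is the value of x before the assignment; eliminate old_x by solving x = E[old_x/x] for old_x)
Step 1: Precondition P: x>330, i.e. old_x > 330
Step 2: Assignment gives x = old_x + 223, so old_x = x - 223
Step 3: Substitute into P: x - 223 > 330
Step 4: Simplify: x > 330+223 = 553

553


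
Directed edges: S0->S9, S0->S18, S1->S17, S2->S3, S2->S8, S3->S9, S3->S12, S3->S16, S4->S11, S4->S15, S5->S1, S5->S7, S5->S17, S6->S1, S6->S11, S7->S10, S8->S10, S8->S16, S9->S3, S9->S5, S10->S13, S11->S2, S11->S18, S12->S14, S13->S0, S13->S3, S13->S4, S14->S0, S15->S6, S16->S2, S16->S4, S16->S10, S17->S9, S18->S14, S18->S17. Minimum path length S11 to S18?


BFS layer-by-layer from S11:
  dist 0: {S11}
  dist 1: {S2, S18}
  -> S18 reached at distance 1
Shortest path length = 1

1


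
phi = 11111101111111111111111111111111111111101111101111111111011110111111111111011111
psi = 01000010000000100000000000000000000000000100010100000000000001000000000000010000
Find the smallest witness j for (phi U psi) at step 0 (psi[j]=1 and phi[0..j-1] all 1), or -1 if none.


(phi U psi) at 0: need smallest j with psi[j]=1 and phi[i]=1 for all i in [0,j).
Scan from step 0:
  step 0: phi=1, psi=0 -> continue
  step 1: psi=1 and phi held for [0,1) -> witness found
Witness step = 1

1


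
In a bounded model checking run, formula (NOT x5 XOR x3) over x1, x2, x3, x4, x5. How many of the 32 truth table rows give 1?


Formula: (NOT x5 XOR x3) over 5 vars (32 rows)
Evaluate each row (x1, x2, x3, x4, x5 as bits, MSB first):
  row 0 [00000]: (NOT 0 XOR 0) -> 1
  row 1 [00001]: (NOT 1 XOR 0) -> 0
  row 2 [00010]: (NOT 0 XOR 0) -> 1
  row 3 [00011]: (NOT 1 XOR 0) -> 0
  row 4 [00100]: (NOT 0 XOR 1) -> 0
  row 5 [00101]: (NOT 1 XOR 1) -> 1
  row 6 [00110]: (NOT 0 XOR 1) -> 0
  row 7 [00111]: (NOT 1 XOR 1) -> 1
  row 8 [01000]: (NOT 0 XOR 0) -> 1
  row 9 [01001]: (NOT 1 XOR 0) -> 0
  row 10 [01010]: (NOT 0 XOR 0) -> 1
  row 11 [01011]: (NOT 1 XOR 0) -> 0
  row 12 [01100]: (NOT 0 XOR 1) -> 0
  row 13 [01101]: (NOT 1 XOR 1) -> 1
  row 14 [01110]: (NOT 0 XOR 1) -> 0
  row 15 [01111]: (NOT 1 XOR 1) -> 1
  row 16 [10000]: (NOT 0 XOR 0) -> 1
  row 17 [10001]: (NOT 1 XOR 0) -> 0
  row 18 [10010]: (NOT 0 XOR 0) -> 1
  row 19 [10011]: (NOT 1 XOR 0) -> 0
  row 20 [10100]: (NOT 0 XOR 1) -> 0
  row 21 [10101]: (NOT 1 XOR 1) -> 1
  row 22 [10110]: (NOT 0 XOR 1) -> 0
  row 23 [10111]: (NOT 1 XOR 1) -> 1
  row 24 [11000]: (NOT 0 XOR 0) -> 1
  row 25 [11001]: (NOT 1 XOR 0) -> 0
  row 26 [11010]: (NOT 0 XOR 0) -> 1
  row 27 [11011]: (NOT 1 XOR 0) -> 0
  row 28 [11100]: (NOT 0 XOR 1) -> 0
  row 29 [11101]: (NOT 1 XOR 1) -> 1
  row 30 [11110]: (NOT 0 XOR 1) -> 0
  row 31 [11111]: (NOT 1 XOR 1) -> 1
Full result column, 8 rows per line (x1,x2 fixed per line; x3,x4,x5 runs 000..111 left to right):
  rows 0-7 [x1,x2=00]: 10100101  (ones: 4)
  rows 8-15 [x1,x2=01]: 10100101  (ones: 4)
  rows 16-23 [x1,x2=10]: 10100101  (ones: 4)
  rows 24-31 [x1,x2=11]: 10100101  (ones: 4)
Count of 1-rows = 4+4+4+4 = 16

16


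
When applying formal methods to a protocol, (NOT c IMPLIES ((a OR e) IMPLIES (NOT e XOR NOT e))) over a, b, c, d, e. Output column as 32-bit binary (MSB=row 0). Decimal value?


Formula: (NOT c IMPLIES ((a OR e) IMPLIES (NOT e XOR NOT e))) over a, b, c, d, e (32 rows)
Evaluate each row (bits = a,b,c,d,e, MSB first):
  row 0 [00000]: (NOT 0 IMPLIES ((0 OR 0) IMPLIES (NOT 0 XOR NOT 0))) -> 1
  row 1 [00001]: (NOT 0 IMPLIES ((0 OR 1) IMPLIES (NOT 1 XOR NOT 1))) -> 0
  row 2 [00010]: (NOT 0 IMPLIES ((0 OR 0) IMPLIES (NOT 0 XOR NOT 0))) -> 1
  row 3 [00011]: (NOT 0 IMPLIES ((0 OR 1) IMPLIES (NOT 1 XOR NOT 1))) -> 0
  row 4 [00100]: (NOT 1 IMPLIES ((0 OR 0) IMPLIES (NOT 0 XOR NOT 0))) -> 1
  row 5 [00101]: (NOT 1 IMPLIES ((0 OR 1) IMPLIES (NOT 1 XOR NOT 1))) -> 1
  row 6 [00110]: (NOT 1 IMPLIES ((0 OR 0) IMPLIES (NOT 0 XOR NOT 0))) -> 1
  row 7 [00111]: (NOT 1 IMPLIES ((0 OR 1) IMPLIES (NOT 1 XOR NOT 1))) -> 1
  row 8 [01000]: (NOT 0 IMPLIES ((0 OR 0) IMPLIES (NOT 0 XOR NOT 0))) -> 1
  row 9 [01001]: (NOT 0 IMPLIES ((0 OR 1) IMPLIES (NOT 1 XOR NOT 1))) -> 0
  row 10 [01010]: (NOT 0 IMPLIES ((0 OR 0) IMPLIES (NOT 0 XOR NOT 0))) -> 1
  row 11 [01011]: (NOT 0 IMPLIES ((0 OR 1) IMPLIES (NOT 1 XOR NOT 1))) -> 0
  row 12 [01100]: (NOT 1 IMPLIES ((0 OR 0) IMPLIES (NOT 0 XOR NOT 0))) -> 1
  row 13 [01101]: (NOT 1 IMPLIES ((0 OR 1) IMPLIES (NOT 1 XOR NOT 1))) -> 1
  row 14 [01110]: (NOT 1 IMPLIES ((0 OR 0) IMPLIES (NOT 0 XOR NOT 0))) -> 1
  row 15 [01111]: (NOT 1 IMPLIES ((0 OR 1) IMPLIES (NOT 1 XOR NOT 1))) -> 1
  row 16 [10000]: (NOT 0 IMPLIES ((1 OR 0) IMPLIES (NOT 0 XOR NOT 0))) -> 0
  row 17 [10001]: (NOT 0 IMPLIES ((1 OR 1) IMPLIES (NOT 1 XOR NOT 1))) -> 0
  row 18 [10010]: (NOT 0 IMPLIES ((1 OR 0) IMPLIES (NOT 0 XOR NOT 0))) -> 0
  row 19 [10011]: (NOT 0 IMPLIES ((1 OR 1) IMPLIES (NOT 1 XOR NOT 1))) -> 0
  row 20 [10100]: (NOT 1 IMPLIES ((1 OR 0) IMPLIES (NOT 0 XOR NOT 0))) -> 1
  row 21 [10101]: (NOT 1 IMPLIES ((1 OR 1) IMPLIES (NOT 1 XOR NOT 1))) -> 1
  row 22 [10110]: (NOT 1 IMPLIES ((1 OR 0) IMPLIES (NOT 0 XOR NOT 0))) -> 1
  row 23 [10111]: (NOT 1 IMPLIES ((1 OR 1) IMPLIES (NOT 1 XOR NOT 1))) -> 1
  row 24 [11000]: (NOT 0 IMPLIES ((1 OR 0) IMPLIES (NOT 0 XOR NOT 0))) -> 0
  row 25 [11001]: (NOT 0 IMPLIES ((1 OR 1) IMPLIES (NOT 1 XOR NOT 1))) -> 0
  row 26 [11010]: (NOT 0 IMPLIES ((1 OR 0) IMPLIES (NOT 0 XOR NOT 0))) -> 0
  row 27 [11011]: (NOT 0 IMPLIES ((1 OR 1) IMPLIES (NOT 1 XOR NOT 1))) -> 0
  row 28 [11100]: (NOT 1 IMPLIES ((1 OR 0) IMPLIES (NOT 0 XOR NOT 0))) -> 1
  row 29 [11101]: (NOT 1 IMPLIES ((1 OR 1) IMPLIES (NOT 1 XOR NOT 1))) -> 1
  row 30 [11110]: (NOT 1 IMPLIES ((1 OR 0) IMPLIES (NOT 0 XOR NOT 0))) -> 1
  row 31 [11111]: (NOT 1 IMPLIES ((1 OR 1) IMPLIES (NOT 1 XOR NOT 1))) -> 1
Full result column, 4 rows per line (a,b,c fixed per line; d,e runs 00..11 left to right):
  rows 0-3 [a,b,c=000]: 1010  = hex A
  rows 4-7 [a,b,c=001]: 1111  = hex F
  rows 8-11 [a,b,c=010]: 1010  = hex A
  rows 12-15 [a,b,c=011]: 1111  = hex F
  rows 16-19 [a,b,c=100]: 0000  = hex 0
  rows 20-23 [a,b,c=101]: 1111  = hex F
  rows 24-27 [a,b,c=110]: 0000  = hex 0
  rows 28-31 [a,b,c=111]: 1111  = hex F
Output column (row 0 .. row 31) = 10101111101011110000111100001111
Output column grouped in 4s = 1010 1111 1010 1111 0000 1111 0000 1111 = 0xAFAF0F0F
Convert to decimal digit by digit (value = value*16 + digit):
  A -> 10
  10*16 + 15 (F) = 175
  175*16 + 10 (A) = 2810
  2810*16 + 15 (F) = 44975
  44975*16 + 0 = 719600
  719600*16 + 15 (F) = 11513615
  11513615*16 + 0 = 184217840
  184217840*16 + 15 (F) = 2947485455
Decimal = 2947485455

2947485455


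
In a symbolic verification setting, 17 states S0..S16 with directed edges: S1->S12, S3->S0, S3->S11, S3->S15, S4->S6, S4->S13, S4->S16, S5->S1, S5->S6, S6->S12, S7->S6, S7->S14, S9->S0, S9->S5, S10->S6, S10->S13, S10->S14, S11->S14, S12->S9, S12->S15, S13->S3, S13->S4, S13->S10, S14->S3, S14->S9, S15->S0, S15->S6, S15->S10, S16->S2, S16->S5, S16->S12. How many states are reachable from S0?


BFS from S0:
  layer 0: {S0}
Reachable set: {S0}
Count = 1

1


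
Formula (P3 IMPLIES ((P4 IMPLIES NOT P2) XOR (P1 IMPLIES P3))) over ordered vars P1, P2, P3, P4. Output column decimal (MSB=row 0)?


Formula: (P3 IMPLIES ((P4 IMPLIES NOT P2) XOR (P1 IMPLIES P3))) over P1, P2, P3, P4 (16 rows)
Evaluate each row (bits = P1,P2,P3,P4, MSB first):
  row 0 [0000]: (0 IMPLIES ((0 IMPLIES NOT 0) XOR (0 IMPLIES 0))) -> 1
  row 1 [0001]: (0 IMPLIES ((1 IMPLIES NOT 0) XOR (0 IMPLIES 0))) -> 1
  row 2 [0010]: (1 IMPLIES ((0 IMPLIES NOT 0) XOR (0 IMPLIES 1))) -> 0
  row 3 [0011]: (1 IMPLIES ((1 IMPLIES NOT 0) XOR (0 IMPLIES 1))) -> 0
  row 4 [0100]: (0 IMPLIES ((0 IMPLIES NOT 1) XOR (0 IMPLIES 0))) -> 1
  row 5 [0101]: (0 IMPLIES ((1 IMPLIES NOT 1) XOR (0 IMPLIES 0))) -> 1
  row 6 [0110]: (1 IMPLIES ((0 IMPLIES NOT 1) XOR (0 IMPLIES 1))) -> 0
  row 7 [0111]: (1 IMPLIES ((1 IMPLIES NOT 1) XOR (0 IMPLIES 1))) -> 1
  row 8 [1000]: (0 IMPLIES ((0 IMPLIES NOT 0) XOR (1 IMPLIES 0))) -> 1
  row 9 [1001]: (0 IMPLIES ((1 IMPLIES NOT 0) XOR (1 IMPLIES 0))) -> 1
  row 10 [1010]: (1 IMPLIES ((0 IMPLIES NOT 0) XOR (1 IMPLIES 1))) -> 0
  row 11 [1011]: (1 IMPLIES ((1 IMPLIES NOT 0) XOR (1 IMPLIES 1))) -> 0
  row 12 [1100]: (0 IMPLIES ((0 IMPLIES NOT 1) XOR (1 IMPLIES 0))) -> 1
  row 13 [1101]: (0 IMPLIES ((1 IMPLIES NOT 1) XOR (1 IMPLIES 0))) -> 1
  row 14 [1110]: (1 IMPLIES ((0 IMPLIES NOT 1) XOR (1 IMPLIES 1))) -> 0
  row 15 [1111]: (1 IMPLIES ((1 IMPLIES NOT 1) XOR (1 IMPLIES 1))) -> 1
Full result column, 4 rows per line (P1,P2 fixed per line; P3,P4 runs 00..11 left to right):
  rows 0-3 [P1,P2=00]: 1100  = hex C
  rows 4-7 [P1,P2=01]: 1101  = hex D
  rows 8-11 [P1,P2=10]: 1100  = hex C
  rows 12-15 [P1,P2=11]: 1101  = hex D
Output column (row 0 .. row 15) = 1100110111001101
Output column grouped in 4s = 1100 1101 1100 1101 = 0xCDCD
Convert to decimal digit by digit (value = value*16 + digit):
  C -> 12
  12*16 + 13 (D) = 205
  205*16 + 12 (C) = 3292
  3292*16 + 13 (D) = 52685
Decimal = 52685

52685


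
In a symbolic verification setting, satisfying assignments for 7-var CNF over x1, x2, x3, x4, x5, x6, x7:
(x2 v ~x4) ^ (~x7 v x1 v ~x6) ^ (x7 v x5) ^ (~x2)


CNF with 4 clauses over 7 vars (128 assignments).
An assignment satisfies CNF iff every clause has >=1 true literal.
Check each row (bits = x1,x2,x3,x4,x5,x6,x7; clause T/F shown):
  row 0 [0000000]: clauses=TTFT -> 0
  row 1 [0000001]: clauses=TTTT -> 1
  row 2 [0000010]: clauses=TTFT -> 0
  row 3 [0000011]: clauses=TFTT -> 0
  row 4 [0000100]: clauses=TTTT -> 1
  (every remaining row is evaluated the same way; all 128 results are listed next)
Full result column, 8 rows per line (x1,x2,x3,x4 fixed per line; x5,x6,x7 runs 000..111 left to right):
  rows 0-7 [x1,x2,x3,x4=0000]: 01001110  (ones: 4)
  rows 8-15 [x1,x2,x3,x4=0001]: 00000000  (ones: 0)
  rows 16-23 [x1,x2,x3,x4=0010]: 01001110  (ones: 4)
  rows 24-31 [x1,x2,x3,x4=0011]: 00000000  (ones: 0)
  rows 32-39 [x1,x2,x3,x4=0100]: 00000000  (ones: 0)
  rows 40-47 [x1,x2,x3,x4=0101]: 00000000  (ones: 0)
  rows 48-55 [x1,x2,x3,x4=0110]: 00000000  (ones: 0)
  rows 56-63 [x1,x2,x3,x4=0111]: 00000000  (ones: 0)
  rows 64-71 [x1,x2,x3,x4=1000]: 01011111  (ones: 6)
  rows 72-79 [x1,x2,x3,x4=1001]: 00000000  (ones: 0)
  rows 80-87 [x1,x2,x3,x4=1010]: 01011111  (ones: 6)
  rows 88-95 [x1,x2,x3,x4=1011]: 00000000  (ones: 0)
  rows 96-103 [x1,x2,x3,x4=1100]: 00000000  (ones: 0)
  rows 104-111 [x1,x2,x3,x4=1101]: 00000000  (ones: 0)
  rows 112-119 [x1,x2,x3,x4=1110]: 00000000  (ones: 0)
  rows 120-127 [x1,x2,x3,x4=1111]: 00000000  (ones: 0)
Satisfying assignments = 4+0+4+0+0+0+0+0+6+0+6+0+0+0+0+0 = 20

20


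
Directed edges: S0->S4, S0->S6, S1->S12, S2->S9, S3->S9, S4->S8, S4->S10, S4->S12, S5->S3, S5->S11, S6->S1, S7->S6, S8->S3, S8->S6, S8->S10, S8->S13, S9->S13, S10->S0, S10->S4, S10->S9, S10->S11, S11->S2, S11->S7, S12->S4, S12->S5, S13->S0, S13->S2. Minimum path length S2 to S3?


BFS layer-by-layer from S2:
  dist 0: {S2}
  dist 1: {S9}
  dist 2: {S13}
  dist 3: {S0}
  dist 4: {S4, S6}
  dist 5: {S1, S8, S10, S12}
  dist 6: {S3, S5, S11}
  -> S3 reached at distance 6
Shortest path length = 6

6


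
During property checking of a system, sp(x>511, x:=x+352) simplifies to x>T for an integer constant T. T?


Formula: sp(P, x:=E) = exists old_x. (x = E[old_x/x]) AND P[old_x/x] (old_x is the value of x before the assignment; eliminate old_x by solving x = E[old_x/x] for old_x)
Step 1: Precondition P: x>511, i.e. old_x > 511
Step 2: Assignment gives x = old_x + 352, so old_x = x - 352
Step 3: Substitute into P: x - 352 > 511
Step 4: Simplify: x > 511+352 = 863

863


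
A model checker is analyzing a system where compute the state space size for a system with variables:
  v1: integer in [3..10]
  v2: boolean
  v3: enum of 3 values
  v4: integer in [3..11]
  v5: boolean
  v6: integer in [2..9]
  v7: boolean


State space = product of domain sizes of all variables.
Domain sizes:
  v1 (integer in [3..10]): 8
  v2 (boolean): 2
  v3 (enum of 3 values): 3
  v4 (integer in [3..11]): 9
  v5 (boolean): 2
  v6 (integer in [2..9]): 8
  v7 (boolean): 2
Product = 8 * 2 * 3 * 9 * 2 * 8 * 2 = 13824

13824


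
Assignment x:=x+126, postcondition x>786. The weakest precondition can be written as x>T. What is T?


Formula: wp(x:=E, P) = P[E/x] (substitute E for x in postcondition)
Step 1: Postcondition: x>786
Step 2: Substitute x+126 for x: x+126>786
Step 3: Solve for x: x > 786-126 = 660

660


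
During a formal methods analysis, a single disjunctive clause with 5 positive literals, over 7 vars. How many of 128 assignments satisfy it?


Step 1: Total=2^7=128
Step 2: Unsat when all 5 false: 2^2=4
Step 3: Sat=128-4=124

124


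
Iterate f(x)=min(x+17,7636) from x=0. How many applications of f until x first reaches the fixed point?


Step 1: x=0, cap=7636, increment=17
Step 2: x grows by 17 each step until capped at 7636; fixed point is x=7636
Step 3: iterations = ceil(7636/17) = 450

450


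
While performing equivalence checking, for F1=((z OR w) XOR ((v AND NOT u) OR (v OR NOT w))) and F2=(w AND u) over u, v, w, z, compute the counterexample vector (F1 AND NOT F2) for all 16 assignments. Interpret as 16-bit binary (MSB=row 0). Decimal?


F1 = ((z OR w) XOR ((v AND NOT u) OR (v OR NOT w)))
F2 = (w AND u)
Counterexample to F1=>F2 is where F1=1 and F2=0.
Evaluate each row (bits = u,v,w,z, MSB first):
  row 0 [0000]: F1=1 F2=0 -> F1&~F2 -> 1
  row 1 [0001]: F1=0 F2=0 -> F1&~F2 -> 0
  row 2 [0010]: F1=1 F2=0 -> F1&~F2 -> 1
  row 3 [0011]: F1=1 F2=0 -> F1&~F2 -> 1
  row 4 [0100]: F1=1 F2=0 -> F1&~F2 -> 1
  row 5 [0101]: F1=0 F2=0 -> F1&~F2 -> 0
  row 6 [0110]: F1=0 F2=0 -> F1&~F2 -> 0
  row 7 [0111]: F1=0 F2=0 -> F1&~F2 -> 0
  row 8 [1000]: F1=1 F2=0 -> F1&~F2 -> 1
  row 9 [1001]: F1=0 F2=0 -> F1&~F2 -> 0
  row 10 [1010]: F1=1 F2=1 -> F1&~F2 -> 0
  row 11 [1011]: F1=1 F2=1 -> F1&~F2 -> 0
  row 12 [1100]: F1=1 F2=0 -> F1&~F2 -> 1
  row 13 [1101]: F1=0 F2=0 -> F1&~F2 -> 0
  row 14 [1110]: F1=0 F2=1 -> F1&~F2 -> 0
  row 15 [1111]: F1=0 F2=1 -> F1&~F2 -> 0
Full result column, 4 rows per line (u,v fixed per line; w,z runs 00..11 left to right):
  rows 0-3 [u,v=00]: 1011  = hex B
  rows 4-7 [u,v=01]: 1000  = hex 8
  rows 8-11 [u,v=10]: 1000  = hex 8
  rows 12-15 [u,v=11]: 1000  = hex 8
Counterexample vector (row 0 .. row 15) = 1011100010001000
Output column grouped in 4s = 1011 1000 1000 1000 = 0xB888
Convert to decimal digit by digit (value = value*16 + digit):
  B -> 11
  11*16 + 8 = 184
  184*16 + 8 = 2952
  2952*16 + 8 = 47240
Decimal = 47240

47240


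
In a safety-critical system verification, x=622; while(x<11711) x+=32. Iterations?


Step 1: x goes from 622 toward 11711 by 32; the body runs while x<11711, so iterations = ceil((bound-start)/step)
Step 2: Distance=11089
Step 3: ceil(11089/32)=347

347


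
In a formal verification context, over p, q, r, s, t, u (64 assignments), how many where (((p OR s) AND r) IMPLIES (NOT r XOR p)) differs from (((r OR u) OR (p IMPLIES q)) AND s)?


F1 = (((p OR s) AND r) IMPLIES (NOT r XOR p))
F2 = (((r OR u) OR (p IMPLIES q)) AND s)
Evaluate both on each of 64 rows (bits = p,q,r,s,t,u):
  row 0 [000000]: F1=1 F2=0 (differ) -> 1
  row 1 [000001]: F1=1 F2=0 (differ) -> 1
  row 2 [000010]: F1=1 F2=0 (differ) -> 1
  row 3 [000011]: F1=1 F2=0 (differ) -> 1
  row 4 [000100]: F1=1 F2=1 -> 0
  (every remaining row is evaluated the same way; all 64 results are listed next)
Full result column, 8 rows per line (p,q,r fixed per line; s,t,u runs 000..111 left to right):
  rows 0-7 [p,q,r=000]: 11110000  (ones: 4)
  rows 8-15 [p,q,r=001]: 11111111  (ones: 8)
  rows 16-23 [p,q,r=010]: 11110000  (ones: 4)
  rows 24-31 [p,q,r=011]: 11111111  (ones: 8)
  rows 32-39 [p,q,r=100]: 11111010  (ones: 6)
  rows 40-47 [p,q,r=101]: 11110000  (ones: 4)
  rows 48-55 [p,q,r=110]: 11110000  (ones: 4)
  rows 56-63 [p,q,r=111]: 11110000  (ones: 4)
Disagreements = 4+8+4+8+6+4+4+4 = 42

42


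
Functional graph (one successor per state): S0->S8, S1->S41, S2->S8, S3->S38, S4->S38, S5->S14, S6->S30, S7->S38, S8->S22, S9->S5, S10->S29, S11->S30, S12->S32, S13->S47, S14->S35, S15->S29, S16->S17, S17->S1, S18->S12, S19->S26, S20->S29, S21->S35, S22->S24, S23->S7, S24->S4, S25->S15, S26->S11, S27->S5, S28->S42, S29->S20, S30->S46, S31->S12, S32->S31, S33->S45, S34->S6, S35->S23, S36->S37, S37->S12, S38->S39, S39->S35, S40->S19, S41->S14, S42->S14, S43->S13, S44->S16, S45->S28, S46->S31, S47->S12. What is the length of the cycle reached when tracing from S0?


Trace from S0 until a state repeats:
  S0 -> S8 -> S22 -> S24 -> S4 -> S38 -> S39 -> S35 -> S23 -> S7 -> S38
S38 first seen at step 5, revisited at step 10.
Cycle length = 10 - 5 = 5

5


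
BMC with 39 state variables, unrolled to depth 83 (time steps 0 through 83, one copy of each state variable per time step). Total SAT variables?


BMC unrolls to depth k, creating one copy of each state var for steps 0..k.
Step count = 83 + 1 = 84 (steps 0 through 83)
Vars per step = 39
Total = 39 * 84 = 3276

3276


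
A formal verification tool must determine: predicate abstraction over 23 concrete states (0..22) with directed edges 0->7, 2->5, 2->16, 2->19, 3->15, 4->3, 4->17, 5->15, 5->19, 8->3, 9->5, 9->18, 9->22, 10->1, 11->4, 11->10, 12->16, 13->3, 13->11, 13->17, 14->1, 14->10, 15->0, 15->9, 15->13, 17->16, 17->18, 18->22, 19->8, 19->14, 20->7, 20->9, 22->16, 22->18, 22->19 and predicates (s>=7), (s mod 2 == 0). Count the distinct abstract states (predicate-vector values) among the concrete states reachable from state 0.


BFS from 0:
Concrete reachable: {0, 7}
Abstract via predicates (s>=7), (s mod 2 == 0):
  (0,1) <- {0}
  (1,0) <- {7}
Distinct abstract states = 2

2


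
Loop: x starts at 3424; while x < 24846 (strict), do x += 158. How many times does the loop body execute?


Step 1: x goes from 3424 toward 24846 by 158; the body runs while x<24846, so iterations = ceil((bound-start)/step)
Step 2: Distance=21422
Step 3: ceil(21422/158)=136

136


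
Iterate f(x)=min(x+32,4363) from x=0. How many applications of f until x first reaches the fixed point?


Step 1: x=0, cap=4363, increment=32
Step 2: x grows by 32 each step until capped at 4363; fixed point is x=4363
Step 3: iterations = ceil(4363/32) = 137

137


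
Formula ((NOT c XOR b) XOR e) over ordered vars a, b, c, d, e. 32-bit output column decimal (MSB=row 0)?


Formula: ((NOT c XOR b) XOR e) over a, b, c, d, e (32 rows)
Evaluate each row (bits = a,b,c,d,e, MSB first):
  row 0 [00000]: ((NOT 0 XOR 0) XOR 0) -> 1
  row 1 [00001]: ((NOT 0 XOR 0) XOR 1) -> 0
  row 2 [00010]: ((NOT 0 XOR 0) XOR 0) -> 1
  row 3 [00011]: ((NOT 0 XOR 0) XOR 1) -> 0
  row 4 [00100]: ((NOT 1 XOR 0) XOR 0) -> 0
  row 5 [00101]: ((NOT 1 XOR 0) XOR 1) -> 1
  row 6 [00110]: ((NOT 1 XOR 0) XOR 0) -> 0
  row 7 [00111]: ((NOT 1 XOR 0) XOR 1) -> 1
  row 8 [01000]: ((NOT 0 XOR 1) XOR 0) -> 0
  row 9 [01001]: ((NOT 0 XOR 1) XOR 1) -> 1
  row 10 [01010]: ((NOT 0 XOR 1) XOR 0) -> 0
  row 11 [01011]: ((NOT 0 XOR 1) XOR 1) -> 1
  row 12 [01100]: ((NOT 1 XOR 1) XOR 0) -> 1
  row 13 [01101]: ((NOT 1 XOR 1) XOR 1) -> 0
  row 14 [01110]: ((NOT 1 XOR 1) XOR 0) -> 1
  row 15 [01111]: ((NOT 1 XOR 1) XOR 1) -> 0
  row 16 [10000]: ((NOT 0 XOR 0) XOR 0) -> 1
  row 17 [10001]: ((NOT 0 XOR 0) XOR 1) -> 0
  row 18 [10010]: ((NOT 0 XOR 0) XOR 0) -> 1
  row 19 [10011]: ((NOT 0 XOR 0) XOR 1) -> 0
  row 20 [10100]: ((NOT 1 XOR 0) XOR 0) -> 0
  row 21 [10101]: ((NOT 1 XOR 0) XOR 1) -> 1
  row 22 [10110]: ((NOT 1 XOR 0) XOR 0) -> 0
  row 23 [10111]: ((NOT 1 XOR 0) XOR 1) -> 1
  row 24 [11000]: ((NOT 0 XOR 1) XOR 0) -> 0
  row 25 [11001]: ((NOT 0 XOR 1) XOR 1) -> 1
  row 26 [11010]: ((NOT 0 XOR 1) XOR 0) -> 0
  row 27 [11011]: ((NOT 0 XOR 1) XOR 1) -> 1
  row 28 [11100]: ((NOT 1 XOR 1) XOR 0) -> 1
  row 29 [11101]: ((NOT 1 XOR 1) XOR 1) -> 0
  row 30 [11110]: ((NOT 1 XOR 1) XOR 0) -> 1
  row 31 [11111]: ((NOT 1 XOR 1) XOR 1) -> 0
Full result column, 4 rows per line (a,b,c fixed per line; d,e runs 00..11 left to right):
  rows 0-3 [a,b,c=000]: 1010  = hex A
  rows 4-7 [a,b,c=001]: 0101  = hex 5
  rows 8-11 [a,b,c=010]: 0101  = hex 5
  rows 12-15 [a,b,c=011]: 1010  = hex A
  rows 16-19 [a,b,c=100]: 1010  = hex A
  rows 20-23 [a,b,c=101]: 0101  = hex 5
  rows 24-27 [a,b,c=110]: 0101  = hex 5
  rows 28-31 [a,b,c=111]: 1010  = hex A
Output column (row 0 .. row 31) = 10100101010110101010010101011010
Output column grouped in 4s = 1010 0101 0101 1010 1010 0101 0101 1010 = 0xA55AA55A
Convert to decimal digit by digit (value = value*16 + digit):
  A -> 10
  10*16 + 5 = 165
  165*16 + 5 = 2645
  2645*16 + 10 (A) = 42330
  42330*16 + 10 (A) = 677290
  677290*16 + 5 = 10836645
  10836645*16 + 5 = 173386325
  173386325*16 + 10 (A) = 2774181210
Decimal = 2774181210

2774181210


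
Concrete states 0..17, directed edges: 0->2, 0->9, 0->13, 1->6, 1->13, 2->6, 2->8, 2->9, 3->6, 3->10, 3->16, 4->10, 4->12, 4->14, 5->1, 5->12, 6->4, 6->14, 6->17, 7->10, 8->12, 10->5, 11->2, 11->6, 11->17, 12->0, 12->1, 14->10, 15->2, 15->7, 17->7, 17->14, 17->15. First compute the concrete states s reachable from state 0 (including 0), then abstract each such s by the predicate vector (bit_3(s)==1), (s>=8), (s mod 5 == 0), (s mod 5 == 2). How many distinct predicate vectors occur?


BFS from 0:
Concrete reachable: {0, 1, 2, 4, 5, 6, 7, 8, 9, 10, 12, 13, 14, 15, 17}
Abstract via predicates (bit_3(s)==1), (s>=8), (s mod 5 == 0), (s mod 5 == 2):
  (0,0,0,0) <- {1, 4, 6}
  (0,0,0,1) <- {2, 7}
  (0,0,1,0) <- {0, 5}
  (0,1,0,1) <- {17}
  (1,1,0,0) <- {8, 9, 13, 14}
  (1,1,0,1) <- {12}
  (1,1,1,0) <- {10, 15}
Distinct abstract states = 7

7


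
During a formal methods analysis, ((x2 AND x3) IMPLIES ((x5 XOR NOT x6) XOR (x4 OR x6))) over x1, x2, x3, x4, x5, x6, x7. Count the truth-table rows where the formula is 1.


Formula: ((x2 AND x3) IMPLIES ((x5 XOR NOT x6) XOR (x4 OR x6))) over 7 vars (128 rows)
Evaluate each row (x1, x2, x3, x4, x5, x6, x7 as bits, MSB first):
  row 0 [0000000]: ((0 AND 0) IMPLIES ((0 XOR NOT 0) XOR (0 OR 0))) -> 1
  row 1 [0000001]: ((0 AND 0) IMPLIES ((0 XOR NOT 0) XOR (0 OR 0))) -> 1
  row 2 [0000010]: ((0 AND 0) IMPLIES ((0 XOR NOT 1) XOR (0 OR 1))) -> 1
  row 3 [0000011]: ((0 AND 0) IMPLIES ((0 XOR NOT 1) XOR (0 OR 1))) -> 1
  row 4 [0000100]: ((0 AND 0) IMPLIES ((1 XOR NOT 0) XOR (0 OR 0))) -> 1
  (every remaining row is evaluated the same way; all 128 results are listed next)
Full result column, 8 rows per line (x1,x2,x3,x4 fixed per line; x5,x6,x7 runs 000..111 left to right):
  rows 0-7 [x1,x2,x3,x4=0000]: 11111111  (ones: 8)
  rows 8-15 [x1,x2,x3,x4=0001]: 11111111  (ones: 8)
  rows 16-23 [x1,x2,x3,x4=0010]: 11111111  (ones: 8)
  rows 24-31 [x1,x2,x3,x4=0011]: 11111111  (ones: 8)
  rows 32-39 [x1,x2,x3,x4=0100]: 11111111  (ones: 8)
  rows 40-47 [x1,x2,x3,x4=0101]: 11111111  (ones: 8)
  rows 48-55 [x1,x2,x3,x4=0110]: 11110000  (ones: 4)
  rows 56-63 [x1,x2,x3,x4=0111]: 00111100  (ones: 4)
  rows 64-71 [x1,x2,x3,x4=1000]: 11111111  (ones: 8)
  rows 72-79 [x1,x2,x3,x4=1001]: 11111111  (ones: 8)
  rows 80-87 [x1,x2,x3,x4=1010]: 11111111  (ones: 8)
  rows 88-95 [x1,x2,x3,x4=1011]: 11111111  (ones: 8)
  rows 96-103 [x1,x2,x3,x4=1100]: 11111111  (ones: 8)
  rows 104-111 [x1,x2,x3,x4=1101]: 11111111  (ones: 8)
  rows 112-119 [x1,x2,x3,x4=1110]: 11110000  (ones: 4)
  rows 120-127 [x1,x2,x3,x4=1111]: 00111100  (ones: 4)
Count of 1-rows = 8+8+8+8+8+8+4+4+8+8+8+8+8+8+4+4 = 112

112


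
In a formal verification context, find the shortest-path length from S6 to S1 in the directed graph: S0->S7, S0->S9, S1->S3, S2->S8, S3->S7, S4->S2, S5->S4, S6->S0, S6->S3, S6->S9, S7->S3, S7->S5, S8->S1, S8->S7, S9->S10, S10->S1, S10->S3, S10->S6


BFS layer-by-layer from S6:
  dist 0: {S6}
  dist 1: {S0, S3, S9}
  dist 2: {S7, S10}
  dist 3: {S1, S5}
  -> S1 reached at distance 3
Shortest path length = 3

3


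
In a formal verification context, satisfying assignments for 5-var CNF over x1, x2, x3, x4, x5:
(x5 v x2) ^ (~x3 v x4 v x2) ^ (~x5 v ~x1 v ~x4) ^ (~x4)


CNF with 4 clauses over 5 vars (32 assignments).
An assignment satisfies CNF iff every clause has >=1 true literal.
Check each row (bits = x1,x2,x3,x4,x5; clause T/F shown):
  row 0 [00000]: clauses=FTTT -> 0
  row 1 [00001]: clauses=TTTT -> 1
  row 2 [00010]: clauses=FTTF -> 0
  row 3 [00011]: clauses=TTTF -> 0
  row 4 [00100]: clauses=FFTT -> 0
  row 5 [00101]: clauses=TFTT -> 0
  row 6 [00110]: clauses=FTTF -> 0
  row 7 [00111]: clauses=TTTF -> 0
  row 8 [01000]: clauses=TTTT -> 1
  row 9 [01001]: clauses=TTTT -> 1
  row 10 [01010]: clauses=TTTF -> 0
  row 11 [01011]: clauses=TTTF -> 0
  row 12 [01100]: clauses=TTTT -> 1
  row 13 [01101]: clauses=TTTT -> 1
  row 14 [01110]: clauses=TTTF -> 0
  row 15 [01111]: clauses=TTTF -> 0
  row 16 [10000]: clauses=FTTT -> 0
  row 17 [10001]: clauses=TTTT -> 1
  row 18 [10010]: clauses=FTTF -> 0
  row 19 [10011]: clauses=TTFF -> 0
  row 20 [10100]: clauses=FFTT -> 0
  row 21 [10101]: clauses=TFTT -> 0
  row 22 [10110]: clauses=FTTF -> 0
  row 23 [10111]: clauses=TTFF -> 0
  row 24 [11000]: clauses=TTTT -> 1
  row 25 [11001]: clauses=TTTT -> 1
  row 26 [11010]: clauses=TTTF -> 0
  row 27 [11011]: clauses=TTFF -> 0
  row 28 [11100]: clauses=TTTT -> 1
  row 29 [11101]: clauses=TTTT -> 1
  row 30 [11110]: clauses=TTTF -> 0
  row 31 [11111]: clauses=TTFF -> 0
Full result column, 8 rows per line (x1,x2 fixed per line; x3,x4,x5 runs 000..111 left to right):
  rows 0-7 [x1,x2=00]: 01000000  (ones: 1)
  rows 8-15 [x1,x2=01]: 11001100  (ones: 4)
  rows 16-23 [x1,x2=10]: 01000000  (ones: 1)
  rows 24-31 [x1,x2=11]: 11001100  (ones: 4)
Satisfying assignments = 1+4+1+4 = 10

10


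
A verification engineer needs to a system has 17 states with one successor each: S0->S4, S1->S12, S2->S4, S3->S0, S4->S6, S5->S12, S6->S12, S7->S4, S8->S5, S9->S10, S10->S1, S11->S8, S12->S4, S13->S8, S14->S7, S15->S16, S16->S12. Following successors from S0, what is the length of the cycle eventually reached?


Trace from S0 until a state repeats:
  S0 -> S4 -> S6 -> S12 -> S4
S4 first seen at step 1, revisited at step 4.
Cycle length = 4 - 1 = 3

3


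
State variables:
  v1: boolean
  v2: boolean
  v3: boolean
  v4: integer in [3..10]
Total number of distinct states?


State space = product of domain sizes of all variables.
Domain sizes:
  v1 (boolean): 2
  v2 (boolean): 2
  v3 (boolean): 2
  v4 (integer in [3..10]): 8
Product = 2 * 2 * 2 * 8 = 64

64


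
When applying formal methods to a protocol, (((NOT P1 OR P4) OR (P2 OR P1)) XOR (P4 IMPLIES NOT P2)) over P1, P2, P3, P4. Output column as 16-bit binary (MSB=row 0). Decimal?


Formula: (((NOT P1 OR P4) OR (P2 OR P1)) XOR (P4 IMPLIES NOT P2)) over P1, P2, P3, P4 (16 rows)
Evaluate each row (bits = P1,P2,P3,P4, MSB first):
  row 0 [0000]: (((NOT 0 OR 0) OR (0 OR 0)) XOR (0 IMPLIES NOT 0)) -> 0
  row 1 [0001]: (((NOT 0 OR 1) OR (0 OR 0)) XOR (1 IMPLIES NOT 0)) -> 0
  row 2 [0010]: (((NOT 0 OR 0) OR (0 OR 0)) XOR (0 IMPLIES NOT 0)) -> 0
  row 3 [0011]: (((NOT 0 OR 1) OR (0 OR 0)) XOR (1 IMPLIES NOT 0)) -> 0
  row 4 [0100]: (((NOT 0 OR 0) OR (1 OR 0)) XOR (0 IMPLIES NOT 1)) -> 0
  row 5 [0101]: (((NOT 0 OR 1) OR (1 OR 0)) XOR (1 IMPLIES NOT 1)) -> 1
  row 6 [0110]: (((NOT 0 OR 0) OR (1 OR 0)) XOR (0 IMPLIES NOT 1)) -> 0
  row 7 [0111]: (((NOT 0 OR 1) OR (1 OR 0)) XOR (1 IMPLIES NOT 1)) -> 1
  row 8 [1000]: (((NOT 1 OR 0) OR (0 OR 1)) XOR (0 IMPLIES NOT 0)) -> 0
  row 9 [1001]: (((NOT 1 OR 1) OR (0 OR 1)) XOR (1 IMPLIES NOT 0)) -> 0
  row 10 [1010]: (((NOT 1 OR 0) OR (0 OR 1)) XOR (0 IMPLIES NOT 0)) -> 0
  row 11 [1011]: (((NOT 1 OR 1) OR (0 OR 1)) XOR (1 IMPLIES NOT 0)) -> 0
  row 12 [1100]: (((NOT 1 OR 0) OR (1 OR 1)) XOR (0 IMPLIES NOT 1)) -> 0
  row 13 [1101]: (((NOT 1 OR 1) OR (1 OR 1)) XOR (1 IMPLIES NOT 1)) -> 1
  row 14 [1110]: (((NOT 1 OR 0) OR (1 OR 1)) XOR (0 IMPLIES NOT 1)) -> 0
  row 15 [1111]: (((NOT 1 OR 1) OR (1 OR 1)) XOR (1 IMPLIES NOT 1)) -> 1
Full result column, 4 rows per line (P1,P2 fixed per line; P3,P4 runs 00..11 left to right):
  rows 0-3 [P1,P2=00]: 0000  = hex 0
  rows 4-7 [P1,P2=01]: 0101  = hex 5
  rows 8-11 [P1,P2=10]: 0000  = hex 0
  rows 12-15 [P1,P2=11]: 0101  = hex 5
Output column (row 0 .. row 15) = 0000010100000101
Output column grouped in 4s = 0000 0101 0000 0101 = 0x0505
Convert to decimal digit by digit (value = value*16 + digit):
  0 -> 0
  0*16 + 5 = 5
  5*16 + 0 = 80
  80*16 + 5 = 1285
Decimal = 1285

1285


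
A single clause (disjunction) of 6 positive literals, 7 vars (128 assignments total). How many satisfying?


Step 1: Total=2^7=128
Step 2: Unsat when all 6 false: 2^1=2
Step 3: Sat=128-2=126

126


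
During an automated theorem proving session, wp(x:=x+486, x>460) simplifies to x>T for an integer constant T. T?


Formula: wp(x:=E, P) = P[E/x] (substitute E for x in postcondition)
Step 1: Postcondition: x>460
Step 2: Substitute x+486 for x: x+486>460
Step 3: Solve for x: x > 460-486 = -26

-26


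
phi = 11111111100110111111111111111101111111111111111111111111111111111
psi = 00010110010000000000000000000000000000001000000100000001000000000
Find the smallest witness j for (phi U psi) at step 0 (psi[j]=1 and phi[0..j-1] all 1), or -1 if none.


(phi U psi) at 0: need smallest j with psi[j]=1 and phi[i]=1 for all i in [0,j).
Scan from step 0:
  step 0: phi=1, psi=0 -> continue
  step 1: phi=1, psi=0 -> continue
  step 2: phi=1, psi=0 -> continue
  step 3: psi=1 and phi held for [0,3) -> witness found
Witness step = 3

3


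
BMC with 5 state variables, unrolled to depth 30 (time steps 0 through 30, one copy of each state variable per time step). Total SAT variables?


BMC unrolls to depth k, creating one copy of each state var for steps 0..k.
Step count = 30 + 1 = 31 (steps 0 through 30)
Vars per step = 5
Total = 5 * 31 = 155

155


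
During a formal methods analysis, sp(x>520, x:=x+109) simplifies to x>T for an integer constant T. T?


Formula: sp(P, x:=E) = exists old_x. (x = E[old_x/x]) AND P[old_x/x] (old_x is the value of x before the assignment; eliminate old_x by solving x = E[old_x/x] for old_x)
Step 1: Precondition P: x>520, i.e. old_x > 520
Step 2: Assignment gives x = old_x + 109, so old_x = x - 109
Step 3: Substitute into P: x - 109 > 520
Step 4: Simplify: x > 520+109 = 629

629


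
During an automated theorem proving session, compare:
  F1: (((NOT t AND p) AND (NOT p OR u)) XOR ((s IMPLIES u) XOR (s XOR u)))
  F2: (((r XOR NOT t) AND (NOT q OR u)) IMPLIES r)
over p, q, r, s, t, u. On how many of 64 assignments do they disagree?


F1 = (((NOT t AND p) AND (NOT p OR u)) XOR ((s IMPLIES u) XOR (s XOR u)))
F2 = (((r XOR NOT t) AND (NOT q OR u)) IMPLIES r)
Evaluate both on each of 64 rows (bits = p,q,r,s,t,u):
  row 0 [000000]: F1=1 F2=0 (differ) -> 1
  row 1 [000001]: F1=0 F2=0 -> 0
  row 2 [000010]: F1=1 F2=1 -> 0
  row 3 [000011]: F1=0 F2=1 (differ) -> 1
  row 4 [000100]: F1=1 F2=0 (differ) -> 1
  (every remaining row is evaluated the same way; all 64 results are listed next)
Full result column, 8 rows per line (p,q,r fixed per line; s,t,u runs 000..111 left to right):
  rows 0-7 [p,q,r=000]: 10011100  (ones: 4)
  rows 8-15 [p,q,r=001]: 01010000  (ones: 2)
  rows 16-23 [p,q,r=010]: 00010100  (ones: 2)
  rows 24-31 [p,q,r=011]: 01010000  (ones: 2)
  rows 32-39 [p,q,r=100]: 11011000  (ones: 4)
  rows 40-47 [p,q,r=101]: 00010100  (ones: 2)
  rows 48-55 [p,q,r=110]: 01010000  (ones: 2)
  rows 56-63 [p,q,r=111]: 00010100  (ones: 2)
Disagreements = 4+2+2+2+4+2+2+2 = 20

20


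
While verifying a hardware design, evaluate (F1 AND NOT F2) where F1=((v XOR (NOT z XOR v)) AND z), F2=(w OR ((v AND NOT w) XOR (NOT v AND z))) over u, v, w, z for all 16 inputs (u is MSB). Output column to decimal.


F1 = ((v XOR (NOT z XOR v)) AND z)
F2 = (w OR ((v AND NOT w) XOR (NOT v AND z)))
Counterexample to F1=>F2 is where F1=1 and F2=0.
Evaluate each row (bits = u,v,w,z, MSB first):
  row 0 [0000]: F1=0 F2=0 -> F1&~F2 -> 0
  row 1 [0001]: F1=0 F2=1 -> F1&~F2 -> 0
  row 2 [0010]: F1=0 F2=1 -> F1&~F2 -> 0
  row 3 [0011]: F1=0 F2=1 -> F1&~F2 -> 0
  row 4 [0100]: F1=0 F2=1 -> F1&~F2 -> 0
  row 5 [0101]: F1=0 F2=1 -> F1&~F2 -> 0
  row 6 [0110]: F1=0 F2=1 -> F1&~F2 -> 0
  row 7 [0111]: F1=0 F2=1 -> F1&~F2 -> 0
  row 8 [1000]: F1=0 F2=0 -> F1&~F2 -> 0
  row 9 [1001]: F1=0 F2=1 -> F1&~F2 -> 0
  row 10 [1010]: F1=0 F2=1 -> F1&~F2 -> 0
  row 11 [1011]: F1=0 F2=1 -> F1&~F2 -> 0
  row 12 [1100]: F1=0 F2=1 -> F1&~F2 -> 0
  row 13 [1101]: F1=0 F2=1 -> F1&~F2 -> 0
  row 14 [1110]: F1=0 F2=1 -> F1&~F2 -> 0
  row 15 [1111]: F1=0 F2=1 -> F1&~F2 -> 0
Full result column, 4 rows per line (u,v fixed per line; w,z runs 00..11 left to right):
  rows 0-3 [u,v=00]: 0000  = hex 0
  rows 4-7 [u,v=01]: 0000  = hex 0
  rows 8-11 [u,v=10]: 0000  = hex 0
  rows 12-15 [u,v=11]: 0000  = hex 0
Counterexample vector (row 0 .. row 15) = 0000000000000000
Output column grouped in 4s = 0000 0000 0000 0000 = 0x0000
Convert to decimal digit by digit (value = value*16 + digit):
  0 -> 0
  0*16 + 0 = 0
  0*16 + 0 = 0
  0*16 + 0 = 0
Decimal = 0

0


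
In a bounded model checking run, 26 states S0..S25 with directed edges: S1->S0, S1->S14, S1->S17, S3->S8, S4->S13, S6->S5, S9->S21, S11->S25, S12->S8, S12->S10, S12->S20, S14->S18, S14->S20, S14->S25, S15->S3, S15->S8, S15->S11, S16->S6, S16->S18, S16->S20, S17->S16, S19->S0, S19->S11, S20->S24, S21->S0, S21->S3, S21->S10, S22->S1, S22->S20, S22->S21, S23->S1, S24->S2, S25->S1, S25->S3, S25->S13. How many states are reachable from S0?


BFS from S0:
  layer 0: {S0}
Reachable set: {S0}
Count = 1

1


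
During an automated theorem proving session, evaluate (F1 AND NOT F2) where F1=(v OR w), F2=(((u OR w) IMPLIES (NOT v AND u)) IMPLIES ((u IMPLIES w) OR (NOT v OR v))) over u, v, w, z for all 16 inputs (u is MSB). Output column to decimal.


F1 = (v OR w)
F2 = (((u OR w) IMPLIES (NOT v AND u)) IMPLIES ((u IMPLIES w) OR (NOT v OR v)))
Counterexample to F1=>F2 is where F1=1 and F2=0.
Evaluate each row (bits = u,v,w,z, MSB first):
  row 0 [0000]: F1=0 F2=1 -> F1&~F2 -> 0
  row 1 [0001]: F1=0 F2=1 -> F1&~F2 -> 0
  row 2 [0010]: F1=1 F2=1 -> F1&~F2 -> 0
  row 3 [0011]: F1=1 F2=1 -> F1&~F2 -> 0
  row 4 [0100]: F1=1 F2=1 -> F1&~F2 -> 0
  row 5 [0101]: F1=1 F2=1 -> F1&~F2 -> 0
  row 6 [0110]: F1=1 F2=1 -> F1&~F2 -> 0
  row 7 [0111]: F1=1 F2=1 -> F1&~F2 -> 0
  row 8 [1000]: F1=0 F2=1 -> F1&~F2 -> 0
  row 9 [1001]: F1=0 F2=1 -> F1&~F2 -> 0
  row 10 [1010]: F1=1 F2=1 -> F1&~F2 -> 0
  row 11 [1011]: F1=1 F2=1 -> F1&~F2 -> 0
  row 12 [1100]: F1=1 F2=1 -> F1&~F2 -> 0
  row 13 [1101]: F1=1 F2=1 -> F1&~F2 -> 0
  row 14 [1110]: F1=1 F2=1 -> F1&~F2 -> 0
  row 15 [1111]: F1=1 F2=1 -> F1&~F2 -> 0
Full result column, 4 rows per line (u,v fixed per line; w,z runs 00..11 left to right):
  rows 0-3 [u,v=00]: 0000  = hex 0
  rows 4-7 [u,v=01]: 0000  = hex 0
  rows 8-11 [u,v=10]: 0000  = hex 0
  rows 12-15 [u,v=11]: 0000  = hex 0
Counterexample vector (row 0 .. row 15) = 0000000000000000
Output column grouped in 4s = 0000 0000 0000 0000 = 0x0000
Convert to decimal digit by digit (value = value*16 + digit):
  0 -> 0
  0*16 + 0 = 0
  0*16 + 0 = 0
  0*16 + 0 = 0
Decimal = 0

0


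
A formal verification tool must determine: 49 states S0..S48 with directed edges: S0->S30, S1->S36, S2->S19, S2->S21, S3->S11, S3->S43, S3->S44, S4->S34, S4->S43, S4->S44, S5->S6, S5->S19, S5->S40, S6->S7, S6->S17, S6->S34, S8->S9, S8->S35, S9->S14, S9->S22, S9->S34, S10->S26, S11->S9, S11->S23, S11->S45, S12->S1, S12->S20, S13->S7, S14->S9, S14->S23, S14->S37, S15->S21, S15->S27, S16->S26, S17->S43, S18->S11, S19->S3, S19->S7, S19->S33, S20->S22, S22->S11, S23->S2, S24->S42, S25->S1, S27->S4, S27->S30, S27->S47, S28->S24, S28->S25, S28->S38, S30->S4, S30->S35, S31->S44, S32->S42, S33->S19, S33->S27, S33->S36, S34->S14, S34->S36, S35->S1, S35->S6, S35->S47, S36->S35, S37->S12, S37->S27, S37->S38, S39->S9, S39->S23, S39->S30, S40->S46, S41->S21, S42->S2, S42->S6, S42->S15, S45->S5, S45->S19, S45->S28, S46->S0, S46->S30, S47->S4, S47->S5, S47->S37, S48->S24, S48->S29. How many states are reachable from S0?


BFS from S0:
  layer 0: {S0}
  layer 1: {S30}
  layer 2: {S4, S35}
  layer 3: {S1, S6, S34, S43, S44, S47}
  layer 4: {S5, S7, S14, S17, S36, S37}
  layer 5: {S9, S12, S19, S23, S27, S38, S40}
  layer 6: {S2, S3, S20, S22, S33, S46}
  layer 7: {S11, S21}
  layer 8: {S45}
  layer 9: {S28}
  layer 10: {S24, S25}
  layer 11: {S42}
  layer 12: {S15}
Reachable set: {S0, S1, S2, S3, S4, S5, S6, S7, S9, S11, S12, S14, S15, S17, S19, S20, S21, S22, S23, S24, S25, S27, S28, S30, S33, S34, S35, S36, S37, S38, S40, S42, S43, S44, S45, S46, S47}
Count = 37

37


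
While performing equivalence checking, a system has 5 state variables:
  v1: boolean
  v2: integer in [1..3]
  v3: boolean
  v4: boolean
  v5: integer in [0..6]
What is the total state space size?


State space = product of domain sizes of all variables.
Domain sizes:
  v1 (boolean): 2
  v2 (integer in [1..3]): 3
  v3 (boolean): 2
  v4 (boolean): 2
  v5 (integer in [0..6]): 7
Product = 2 * 3 * 2 * 2 * 7 = 168

168


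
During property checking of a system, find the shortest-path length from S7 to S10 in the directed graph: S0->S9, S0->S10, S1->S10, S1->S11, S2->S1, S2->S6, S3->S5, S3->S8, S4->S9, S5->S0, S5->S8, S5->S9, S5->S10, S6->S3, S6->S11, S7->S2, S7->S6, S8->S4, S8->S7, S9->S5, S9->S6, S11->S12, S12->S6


BFS layer-by-layer from S7:
  dist 0: {S7}
  dist 1: {S2, S6}
  dist 2: {S1, S3, S11}
  dist 3: {S5, S8, S10, S12}
  -> S10 reached at distance 3
Shortest path length = 3

3


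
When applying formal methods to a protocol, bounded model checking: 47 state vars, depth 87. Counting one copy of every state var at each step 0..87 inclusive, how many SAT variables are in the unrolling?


BMC unrolls to depth k, creating one copy of each state var for steps 0..k.
Step count = 87 + 1 = 88 (steps 0 through 87)
Vars per step = 47
Total = 47 * 88 = 4136

4136


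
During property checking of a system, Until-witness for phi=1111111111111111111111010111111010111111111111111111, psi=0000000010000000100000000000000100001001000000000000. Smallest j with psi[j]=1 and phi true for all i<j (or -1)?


(phi U psi) at 0: need smallest j with psi[j]=1 and phi[i]=1 for all i in [0,j).
Scan from step 0:
  step 0: phi=1, psi=0 -> continue
  step 1: phi=1, psi=0 -> continue
  step 2: phi=1, psi=0 -> continue
  step 3: phi=1, psi=0 -> continue
  step 8: psi=1 and phi held for [0,8) -> witness found
Witness step = 8

8


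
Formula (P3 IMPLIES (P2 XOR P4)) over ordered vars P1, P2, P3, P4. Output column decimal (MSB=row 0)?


Formula: (P3 IMPLIES (P2 XOR P4)) over P1, P2, P3, P4 (16 rows)
Evaluate each row (bits = P1,P2,P3,P4, MSB first):
  row 0 [0000]: (0 IMPLIES (0 XOR 0)) -> 1
  row 1 [0001]: (0 IMPLIES (0 XOR 1)) -> 1
  row 2 [0010]: (1 IMPLIES (0 XOR 0)) -> 0
  row 3 [0011]: (1 IMPLIES (0 XOR 1)) -> 1
  row 4 [0100]: (0 IMPLIES (1 XOR 0)) -> 1
  row 5 [0101]: (0 IMPLIES (1 XOR 1)) -> 1
  row 6 [0110]: (1 IMPLIES (1 XOR 0)) -> 1
  row 7 [0111]: (1 IMPLIES (1 XOR 1)) -> 0
  row 8 [1000]: (0 IMPLIES (0 XOR 0)) -> 1
  row 9 [1001]: (0 IMPLIES (0 XOR 1)) -> 1
  row 10 [1010]: (1 IMPLIES (0 XOR 0)) -> 0
  row 11 [1011]: (1 IMPLIES (0 XOR 1)) -> 1
  row 12 [1100]: (0 IMPLIES (1 XOR 0)) -> 1
  row 13 [1101]: (0 IMPLIES (1 XOR 1)) -> 1
  row 14 [1110]: (1 IMPLIES (1 XOR 0)) -> 1
  row 15 [1111]: (1 IMPLIES (1 XOR 1)) -> 0
Full result column, 4 rows per line (P1,P2 fixed per line; P3,P4 runs 00..11 left to right):
  rows 0-3 [P1,P2=00]: 1101  = hex D
  rows 4-7 [P1,P2=01]: 1110  = hex E
  rows 8-11 [P1,P2=10]: 1101  = hex D
  rows 12-15 [P1,P2=11]: 1110  = hex E
Output column (row 0 .. row 15) = 1101111011011110
Output column grouped in 4s = 1101 1110 1101 1110 = 0xDEDE
Convert to decimal digit by digit (value = value*16 + digit):
  D -> 13
  13*16 + 14 (E) = 222
  222*16 + 13 (D) = 3565
  3565*16 + 14 (E) = 57054
Decimal = 57054

57054
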